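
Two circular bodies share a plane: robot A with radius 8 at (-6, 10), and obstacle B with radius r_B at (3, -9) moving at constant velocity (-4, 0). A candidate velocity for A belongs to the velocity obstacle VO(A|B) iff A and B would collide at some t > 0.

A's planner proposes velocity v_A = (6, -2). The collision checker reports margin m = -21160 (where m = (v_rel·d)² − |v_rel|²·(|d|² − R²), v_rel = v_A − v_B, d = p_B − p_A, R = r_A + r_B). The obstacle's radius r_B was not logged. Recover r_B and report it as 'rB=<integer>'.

m = -21160
d = (9, -19);  v_rel = (10, -2),  |v_rel|² = 104
v_rel×d = (10)·(-19) − (-2)·(9) = -172
since m = R²·104 − (-172)²:  R² = (29584 + -21160) / 104 = 81
R = √81 = 9  ⇒  r_B = 9 − 8 = 1

rB=1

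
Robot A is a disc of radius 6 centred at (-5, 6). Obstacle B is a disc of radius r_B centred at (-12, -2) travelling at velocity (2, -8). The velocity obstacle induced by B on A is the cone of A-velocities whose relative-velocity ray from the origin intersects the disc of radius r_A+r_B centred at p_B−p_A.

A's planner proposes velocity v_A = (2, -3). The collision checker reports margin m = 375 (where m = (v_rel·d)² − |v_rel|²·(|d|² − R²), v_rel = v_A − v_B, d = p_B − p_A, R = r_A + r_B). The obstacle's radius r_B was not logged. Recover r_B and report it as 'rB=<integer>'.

m = 375
d = (-7, -8);  v_rel = (0, 5),  |v_rel|² = 25
v_rel×d = (0)·(-8) − (5)·(-7) = 35
since m = R²·25 − 35²:  R² = (1225 + 375) / 25 = 64
R = √64 = 8  ⇒  r_B = 8 − 6 = 2

rB=2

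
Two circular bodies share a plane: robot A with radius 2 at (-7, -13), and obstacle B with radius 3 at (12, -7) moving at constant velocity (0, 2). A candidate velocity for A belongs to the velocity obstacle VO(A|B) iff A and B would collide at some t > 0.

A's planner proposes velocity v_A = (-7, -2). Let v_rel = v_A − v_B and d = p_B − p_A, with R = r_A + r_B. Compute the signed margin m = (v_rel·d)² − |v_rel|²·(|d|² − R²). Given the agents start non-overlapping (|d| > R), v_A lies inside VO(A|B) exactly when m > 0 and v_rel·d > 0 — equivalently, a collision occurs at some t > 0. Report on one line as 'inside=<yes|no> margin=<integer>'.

d = (19, 6),  |d|² = 397;  R = 2+3 = 5,  c = 397−5² = 372
v_rel = (-7, -4),  |v_rel|² = 65;  v_rel·d = (-7)·(19) + (-4)·(6) = -157
65·t² + 314·t + 372 = 0  ⇒  m = (-157)² − 65·372 = 469
m = 469 > 0,  v_rel·d = -157 < 0  ⇒  outside

inside=no margin=469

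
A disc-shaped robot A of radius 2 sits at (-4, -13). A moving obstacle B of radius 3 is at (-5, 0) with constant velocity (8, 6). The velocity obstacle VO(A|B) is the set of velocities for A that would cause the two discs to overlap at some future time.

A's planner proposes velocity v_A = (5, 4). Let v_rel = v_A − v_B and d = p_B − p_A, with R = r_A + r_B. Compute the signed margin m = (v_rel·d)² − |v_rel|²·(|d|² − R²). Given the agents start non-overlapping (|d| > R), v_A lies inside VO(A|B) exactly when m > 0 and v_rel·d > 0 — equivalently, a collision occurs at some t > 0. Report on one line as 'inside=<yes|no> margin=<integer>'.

d = (-1, 13),  |d|² = 170;  R = 2+3 = 5,  c = 170−5² = 145
v_rel = (-3, -2),  |v_rel|² = 13;  v_rel·d = (-3)·(-1) + (-2)·(13) = -23
13·t² + 46·t + 145 = 0  ⇒  m = (-23)² − 13·145 = -1356
m = -1356 < 0,  v_rel·d = -23 < 0  ⇒  outside

inside=no margin=-1356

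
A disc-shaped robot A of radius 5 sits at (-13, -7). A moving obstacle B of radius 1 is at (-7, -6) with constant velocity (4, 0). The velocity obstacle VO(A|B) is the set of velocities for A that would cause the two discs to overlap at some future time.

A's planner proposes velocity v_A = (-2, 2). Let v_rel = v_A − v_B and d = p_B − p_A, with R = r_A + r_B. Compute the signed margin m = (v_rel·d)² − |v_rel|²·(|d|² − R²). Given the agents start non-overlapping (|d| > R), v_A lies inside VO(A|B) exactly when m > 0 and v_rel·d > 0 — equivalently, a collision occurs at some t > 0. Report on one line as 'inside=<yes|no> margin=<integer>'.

d = (6, 1),  |d|² = 37;  R = 5+1 = 6,  c = 37−6² = 1
v_rel = (-6, 2),  |v_rel|² = 40;  v_rel·d = (-6)·(6) + (2)·(1) = -34
40·t² + 68·t + 1 = 0  ⇒  m = (-34)² − 40·1 = 1116
m = 1116 > 0,  v_rel·d = -34 < 0  ⇒  outside

inside=no margin=1116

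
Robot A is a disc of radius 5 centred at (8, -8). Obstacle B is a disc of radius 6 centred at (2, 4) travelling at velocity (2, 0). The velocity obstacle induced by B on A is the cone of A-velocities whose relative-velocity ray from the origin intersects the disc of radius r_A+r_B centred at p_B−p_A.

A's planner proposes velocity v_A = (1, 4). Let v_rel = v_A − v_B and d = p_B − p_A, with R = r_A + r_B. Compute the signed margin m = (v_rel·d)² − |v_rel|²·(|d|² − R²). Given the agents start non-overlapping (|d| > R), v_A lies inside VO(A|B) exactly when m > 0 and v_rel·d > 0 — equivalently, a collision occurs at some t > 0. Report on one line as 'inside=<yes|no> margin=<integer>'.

d = (-6, 12),  |d|² = 180;  R = 5+6 = 11,  c = 180−11² = 59
v_rel = (-1, 4),  |v_rel|² = 17;  v_rel·d = (-1)·(-6) + (4)·(12) = 54
17·t² − 108·t + 59 = 0  ⇒  m = 54² − 17·59 = 1913
m = 1913 > 0,  v_rel·d = 54 > 0  ⇒  inside

inside=yes margin=1913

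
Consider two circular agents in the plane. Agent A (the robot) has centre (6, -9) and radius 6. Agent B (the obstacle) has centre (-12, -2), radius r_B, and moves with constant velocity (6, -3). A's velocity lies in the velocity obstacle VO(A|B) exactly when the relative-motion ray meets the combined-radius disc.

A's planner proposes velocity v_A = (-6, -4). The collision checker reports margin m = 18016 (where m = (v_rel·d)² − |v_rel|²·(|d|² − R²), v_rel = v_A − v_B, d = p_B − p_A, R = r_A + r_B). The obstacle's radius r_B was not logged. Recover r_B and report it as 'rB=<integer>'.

m = 18016
d = (-18, 7);  v_rel = (-12, -1),  |v_rel|² = 145
v_rel×d = (-12)·(7) − (-1)·(-18) = -102
since m = R²·145 − (-102)²:  R² = (10404 + 18016) / 145 = 196
R = √196 = 14  ⇒  r_B = 14 − 6 = 8

rB=8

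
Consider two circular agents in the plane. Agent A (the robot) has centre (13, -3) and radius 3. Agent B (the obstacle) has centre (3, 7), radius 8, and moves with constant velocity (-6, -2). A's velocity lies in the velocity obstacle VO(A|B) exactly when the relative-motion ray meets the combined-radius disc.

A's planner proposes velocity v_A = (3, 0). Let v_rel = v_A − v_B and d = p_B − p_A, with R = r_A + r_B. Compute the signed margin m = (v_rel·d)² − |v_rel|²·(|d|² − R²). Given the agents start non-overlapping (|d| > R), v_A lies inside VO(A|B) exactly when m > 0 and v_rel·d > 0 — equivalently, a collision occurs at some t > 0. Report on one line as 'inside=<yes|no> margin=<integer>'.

d = (-10, 10),  |d|² = 200;  R = 3+8 = 11,  c = 200−11² = 79
v_rel = (9, 2),  |v_rel|² = 85;  v_rel·d = (9)·(-10) + (2)·(10) = -70
85·t² + 140·t + 79 = 0  ⇒  m = (-70)² − 85·79 = -1815
m = -1815 < 0,  v_rel·d = -70 < 0  ⇒  outside

inside=no margin=-1815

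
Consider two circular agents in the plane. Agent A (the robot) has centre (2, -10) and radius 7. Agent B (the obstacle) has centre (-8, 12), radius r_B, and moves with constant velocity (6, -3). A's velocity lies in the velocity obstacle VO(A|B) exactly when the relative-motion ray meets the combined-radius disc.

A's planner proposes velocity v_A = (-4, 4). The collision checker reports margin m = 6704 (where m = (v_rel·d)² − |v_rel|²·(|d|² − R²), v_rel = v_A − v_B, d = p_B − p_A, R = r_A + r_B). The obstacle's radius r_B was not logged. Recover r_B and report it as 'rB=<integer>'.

m = 6704
d = (-10, 22);  v_rel = (-10, 7),  |v_rel|² = 149
v_rel×d = (-10)·(22) − (7)·(-10) = -150
since m = R²·149 − (-150)²:  R² = (22500 + 6704) / 149 = 196
R = √196 = 14  ⇒  r_B = 14 − 7 = 7

rB=7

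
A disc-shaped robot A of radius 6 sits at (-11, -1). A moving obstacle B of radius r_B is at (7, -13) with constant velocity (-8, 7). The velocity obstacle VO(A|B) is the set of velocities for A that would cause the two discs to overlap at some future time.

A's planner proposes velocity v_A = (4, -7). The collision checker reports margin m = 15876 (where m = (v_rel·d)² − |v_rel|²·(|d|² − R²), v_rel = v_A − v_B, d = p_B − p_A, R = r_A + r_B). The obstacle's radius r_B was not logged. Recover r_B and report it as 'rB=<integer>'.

m = 15876
d = (18, -12);  v_rel = (12, -14),  |v_rel|² = 340
v_rel×d = (12)·(-12) − (-14)·(18) = 108
since m = R²·340 − 108²:  R² = (11664 + 15876) / 340 = 81
R = √81 = 9  ⇒  r_B = 9 − 6 = 3

rB=3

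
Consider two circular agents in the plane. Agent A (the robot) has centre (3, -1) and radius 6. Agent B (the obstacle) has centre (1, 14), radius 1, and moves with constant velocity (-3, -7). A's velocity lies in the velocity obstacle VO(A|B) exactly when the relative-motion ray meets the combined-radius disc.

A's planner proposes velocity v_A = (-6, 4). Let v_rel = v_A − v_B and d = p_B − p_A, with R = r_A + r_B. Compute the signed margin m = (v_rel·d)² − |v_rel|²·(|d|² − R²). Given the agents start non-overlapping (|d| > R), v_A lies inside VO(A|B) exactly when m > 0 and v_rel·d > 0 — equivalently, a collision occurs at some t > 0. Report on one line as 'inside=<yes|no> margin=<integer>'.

d = (-2, 15),  |d|² = 229;  R = 6+1 = 7,  c = 229−7² = 180
v_rel = (-3, 11),  |v_rel|² = 130;  v_rel·d = (-3)·(-2) + (11)·(15) = 171
130·t² − 342·t + 180 = 0  ⇒  m = 171² − 130·180 = 5841
m = 5841 > 0,  v_rel·d = 171 > 0  ⇒  inside

inside=yes margin=5841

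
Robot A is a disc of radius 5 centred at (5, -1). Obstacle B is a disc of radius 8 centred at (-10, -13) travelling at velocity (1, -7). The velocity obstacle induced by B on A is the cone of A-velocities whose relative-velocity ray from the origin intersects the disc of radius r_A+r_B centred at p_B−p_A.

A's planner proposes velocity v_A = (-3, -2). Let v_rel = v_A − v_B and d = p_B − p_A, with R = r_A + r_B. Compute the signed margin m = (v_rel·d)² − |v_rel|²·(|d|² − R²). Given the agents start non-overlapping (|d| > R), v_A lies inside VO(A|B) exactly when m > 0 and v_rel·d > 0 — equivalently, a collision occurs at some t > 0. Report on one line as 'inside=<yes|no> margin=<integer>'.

d = (-15, -12),  |d|² = 369;  R = 5+8 = 13,  c = 369−13² = 200
v_rel = (-4, 5),  |v_rel|² = 41;  v_rel·d = (-4)·(-15) + (5)·(-12) = 0
41·t² − 0·t + 200 = 0  ⇒  m = 0² − 41·200 = -8200
m = -8200 < 0,  v_rel·d = 0 = 0  ⇒  outside

inside=no margin=-8200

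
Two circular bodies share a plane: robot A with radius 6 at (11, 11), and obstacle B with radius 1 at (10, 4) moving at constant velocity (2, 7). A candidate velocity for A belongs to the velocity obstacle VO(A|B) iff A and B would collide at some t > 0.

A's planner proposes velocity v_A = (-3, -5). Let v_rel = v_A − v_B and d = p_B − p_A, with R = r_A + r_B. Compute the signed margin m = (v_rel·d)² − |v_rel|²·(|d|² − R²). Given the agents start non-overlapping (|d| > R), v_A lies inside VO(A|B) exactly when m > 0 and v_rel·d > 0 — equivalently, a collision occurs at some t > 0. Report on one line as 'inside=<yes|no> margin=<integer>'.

d = (-1, -7),  |d|² = 50;  R = 6+1 = 7,  c = 50−7² = 1
v_rel = (-5, -12),  |v_rel|² = 169;  v_rel·d = (-5)·(-1) + (-12)·(-7) = 89
169·t² − 178·t + 1 = 0  ⇒  m = 89² − 169·1 = 7752
m = 7752 > 0,  v_rel·d = 89 > 0  ⇒  inside

inside=yes margin=7752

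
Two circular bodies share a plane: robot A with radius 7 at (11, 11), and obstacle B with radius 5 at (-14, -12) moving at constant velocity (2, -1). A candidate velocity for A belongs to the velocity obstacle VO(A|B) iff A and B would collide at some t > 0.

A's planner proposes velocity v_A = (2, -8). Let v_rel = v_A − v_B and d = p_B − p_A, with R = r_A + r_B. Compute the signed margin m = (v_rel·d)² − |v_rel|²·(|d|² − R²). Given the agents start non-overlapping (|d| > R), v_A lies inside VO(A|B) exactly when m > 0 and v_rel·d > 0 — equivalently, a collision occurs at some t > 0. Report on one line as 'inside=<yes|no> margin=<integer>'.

d = (-25, -23),  |d|² = 1154;  R = 7+5 = 12,  c = 1154−12² = 1010
v_rel = (0, -7),  |v_rel|² = 49;  v_rel·d = (0)·(-25) + (-7)·(-23) = 161
49·t² − 322·t + 1010 = 0  ⇒  m = 161² − 49·1010 = -23569
m = -23569 < 0,  v_rel·d = 161 > 0  ⇒  outside

inside=no margin=-23569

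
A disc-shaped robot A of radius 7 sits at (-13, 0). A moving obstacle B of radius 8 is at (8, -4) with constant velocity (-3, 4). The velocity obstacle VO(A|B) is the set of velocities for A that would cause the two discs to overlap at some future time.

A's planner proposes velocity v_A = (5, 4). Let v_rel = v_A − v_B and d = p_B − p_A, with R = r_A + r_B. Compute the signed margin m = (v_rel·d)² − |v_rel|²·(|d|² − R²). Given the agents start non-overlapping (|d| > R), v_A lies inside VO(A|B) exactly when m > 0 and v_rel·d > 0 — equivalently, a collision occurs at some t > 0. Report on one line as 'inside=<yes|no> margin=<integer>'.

d = (21, -4),  |d|² = 457;  R = 7+8 = 15,  c = 457−15² = 232
v_rel = (8, 0),  |v_rel|² = 64;  v_rel·d = (8)·(21) + (0)·(-4) = 168
64·t² − 336·t + 232 = 0  ⇒  m = 168² − 64·232 = 13376
m = 13376 > 0,  v_rel·d = 168 > 0  ⇒  inside

inside=yes margin=13376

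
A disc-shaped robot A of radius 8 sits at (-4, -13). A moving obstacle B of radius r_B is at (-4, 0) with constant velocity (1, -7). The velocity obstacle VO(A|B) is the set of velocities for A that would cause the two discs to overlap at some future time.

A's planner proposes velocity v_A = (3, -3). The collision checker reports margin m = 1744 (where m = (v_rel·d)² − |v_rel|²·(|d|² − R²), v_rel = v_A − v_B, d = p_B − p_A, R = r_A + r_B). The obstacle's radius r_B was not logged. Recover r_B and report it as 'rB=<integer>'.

m = 1744
d = (0, 13);  v_rel = (2, 4),  |v_rel|² = 20
v_rel×d = (2)·(13) − (4)·(0) = 26
since m = R²·20 − 26²:  R² = (676 + 1744) / 20 = 121
R = √121 = 11  ⇒  r_B = 11 − 8 = 3

rB=3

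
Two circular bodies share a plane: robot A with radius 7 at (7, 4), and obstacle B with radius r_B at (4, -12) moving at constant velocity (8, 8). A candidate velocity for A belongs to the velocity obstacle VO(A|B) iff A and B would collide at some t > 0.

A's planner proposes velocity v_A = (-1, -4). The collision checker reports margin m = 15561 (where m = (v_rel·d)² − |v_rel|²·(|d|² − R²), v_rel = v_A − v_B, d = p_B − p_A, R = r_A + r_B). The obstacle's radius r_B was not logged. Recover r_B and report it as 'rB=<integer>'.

m = 15561
d = (-3, -16);  v_rel = (-9, -12),  |v_rel|² = 225
v_rel×d = (-9)·(-16) − (-12)·(-3) = 108
since m = R²·225 − 108²:  R² = (11664 + 15561) / 225 = 121
R = √121 = 11  ⇒  r_B = 11 − 7 = 4

rB=4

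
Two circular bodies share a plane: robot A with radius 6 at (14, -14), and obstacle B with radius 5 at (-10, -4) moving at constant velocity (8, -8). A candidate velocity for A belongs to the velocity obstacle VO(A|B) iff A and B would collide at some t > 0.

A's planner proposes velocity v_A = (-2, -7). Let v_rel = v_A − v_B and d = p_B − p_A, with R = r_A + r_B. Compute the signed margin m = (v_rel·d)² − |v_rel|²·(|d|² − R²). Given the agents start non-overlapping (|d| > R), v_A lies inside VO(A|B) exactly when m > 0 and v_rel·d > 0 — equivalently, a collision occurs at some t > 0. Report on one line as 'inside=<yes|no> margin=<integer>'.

d = (-24, 10),  |d|² = 676;  R = 6+5 = 11,  c = 676−11² = 555
v_rel = (-10, 1),  |v_rel|² = 101;  v_rel·d = (-10)·(-24) + (1)·(10) = 250
101·t² − 500·t + 555 = 0  ⇒  m = 250² − 101·555 = 6445
m = 6445 > 0,  v_rel·d = 250 > 0  ⇒  inside

inside=yes margin=6445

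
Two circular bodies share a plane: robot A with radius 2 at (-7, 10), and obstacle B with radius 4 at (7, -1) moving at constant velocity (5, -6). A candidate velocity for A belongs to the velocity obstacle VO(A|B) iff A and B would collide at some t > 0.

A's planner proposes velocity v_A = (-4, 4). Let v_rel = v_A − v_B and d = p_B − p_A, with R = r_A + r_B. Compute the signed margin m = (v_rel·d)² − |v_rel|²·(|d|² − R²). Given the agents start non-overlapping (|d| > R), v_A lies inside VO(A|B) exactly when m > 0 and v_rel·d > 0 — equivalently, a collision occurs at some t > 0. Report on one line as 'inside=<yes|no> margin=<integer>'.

d = (14, -11),  |d|² = 317;  R = 2+4 = 6,  c = 317−6² = 281
v_rel = (-9, 10),  |v_rel|² = 181;  v_rel·d = (-9)·(14) + (10)·(-11) = -236
181·t² + 472·t + 281 = 0  ⇒  m = (-236)² − 181·281 = 4835
m = 4835 > 0,  v_rel·d = -236 < 0  ⇒  outside

inside=no margin=4835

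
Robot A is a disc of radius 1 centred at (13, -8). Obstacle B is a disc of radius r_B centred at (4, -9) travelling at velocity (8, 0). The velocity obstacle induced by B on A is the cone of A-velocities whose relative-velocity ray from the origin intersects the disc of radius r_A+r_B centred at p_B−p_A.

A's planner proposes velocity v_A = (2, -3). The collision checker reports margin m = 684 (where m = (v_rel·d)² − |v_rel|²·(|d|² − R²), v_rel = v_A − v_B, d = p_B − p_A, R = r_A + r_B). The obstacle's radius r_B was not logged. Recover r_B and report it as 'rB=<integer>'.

m = 684
d = (-9, -1);  v_rel = (-6, -3),  |v_rel|² = 45
v_rel×d = (-6)·(-1) − (-3)·(-9) = -21
since m = R²·45 − (-21)²:  R² = (441 + 684) / 45 = 25
R = √25 = 5  ⇒  r_B = 5 − 1 = 4

rB=4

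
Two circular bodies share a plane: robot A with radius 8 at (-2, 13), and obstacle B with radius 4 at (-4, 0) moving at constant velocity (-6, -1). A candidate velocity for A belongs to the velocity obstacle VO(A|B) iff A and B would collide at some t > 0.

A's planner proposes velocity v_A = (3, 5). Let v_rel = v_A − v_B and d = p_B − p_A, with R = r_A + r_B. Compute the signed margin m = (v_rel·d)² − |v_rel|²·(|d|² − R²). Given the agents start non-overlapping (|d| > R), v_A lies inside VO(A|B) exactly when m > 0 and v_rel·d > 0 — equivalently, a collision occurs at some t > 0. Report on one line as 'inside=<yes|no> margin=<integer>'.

d = (-2, -13),  |d|² = 173;  R = 8+4 = 12,  c = 173−12² = 29
v_rel = (9, 6),  |v_rel|² = 117;  v_rel·d = (9)·(-2) + (6)·(-13) = -96
117·t² + 192·t + 29 = 0  ⇒  m = (-96)² − 117·29 = 5823
m = 5823 > 0,  v_rel·d = -96 < 0  ⇒  outside

inside=no margin=5823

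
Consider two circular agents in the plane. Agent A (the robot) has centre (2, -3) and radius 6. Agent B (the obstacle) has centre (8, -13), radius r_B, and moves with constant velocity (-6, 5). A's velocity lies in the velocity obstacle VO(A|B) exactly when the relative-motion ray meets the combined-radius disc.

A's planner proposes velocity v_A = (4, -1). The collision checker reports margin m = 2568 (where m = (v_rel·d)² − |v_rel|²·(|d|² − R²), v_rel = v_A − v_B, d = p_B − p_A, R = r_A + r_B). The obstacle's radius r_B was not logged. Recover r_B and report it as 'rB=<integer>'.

m = 2568
d = (6, -10);  v_rel = (10, -6),  |v_rel|² = 136
v_rel×d = (10)·(-10) − (-6)·(6) = -64
since m = R²·136 − (-64)²:  R² = (4096 + 2568) / 136 = 49
R = √49 = 7  ⇒  r_B = 7 − 6 = 1

rB=1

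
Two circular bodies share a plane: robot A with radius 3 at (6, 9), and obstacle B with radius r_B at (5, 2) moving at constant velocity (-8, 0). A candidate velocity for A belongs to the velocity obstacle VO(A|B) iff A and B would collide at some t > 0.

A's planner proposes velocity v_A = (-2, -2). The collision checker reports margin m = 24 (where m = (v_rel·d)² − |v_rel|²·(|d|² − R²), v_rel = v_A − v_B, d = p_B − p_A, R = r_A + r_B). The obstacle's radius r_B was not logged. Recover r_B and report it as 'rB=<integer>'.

m = 24
d = (-1, -7);  v_rel = (6, -2),  |v_rel|² = 40
v_rel×d = (6)·(-7) − (-2)·(-1) = -44
since m = R²·40 − (-44)²:  R² = (1936 + 24) / 40 = 49
R = √49 = 7  ⇒  r_B = 7 − 3 = 4

rB=4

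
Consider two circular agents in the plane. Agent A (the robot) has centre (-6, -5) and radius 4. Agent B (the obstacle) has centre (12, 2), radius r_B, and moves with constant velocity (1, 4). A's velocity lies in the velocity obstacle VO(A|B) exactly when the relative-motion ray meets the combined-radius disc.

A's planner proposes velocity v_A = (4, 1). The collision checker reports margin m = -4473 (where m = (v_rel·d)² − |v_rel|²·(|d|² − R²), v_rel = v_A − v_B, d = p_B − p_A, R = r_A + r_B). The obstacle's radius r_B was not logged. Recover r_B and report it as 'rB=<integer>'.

m = -4473
d = (18, 7);  v_rel = (3, -3),  |v_rel|² = 18
v_rel×d = (3)·(7) − (-3)·(18) = 75
since m = R²·18 − 75²:  R² = (5625 + -4473) / 18 = 64
R = √64 = 8  ⇒  r_B = 8 − 4 = 4

rB=4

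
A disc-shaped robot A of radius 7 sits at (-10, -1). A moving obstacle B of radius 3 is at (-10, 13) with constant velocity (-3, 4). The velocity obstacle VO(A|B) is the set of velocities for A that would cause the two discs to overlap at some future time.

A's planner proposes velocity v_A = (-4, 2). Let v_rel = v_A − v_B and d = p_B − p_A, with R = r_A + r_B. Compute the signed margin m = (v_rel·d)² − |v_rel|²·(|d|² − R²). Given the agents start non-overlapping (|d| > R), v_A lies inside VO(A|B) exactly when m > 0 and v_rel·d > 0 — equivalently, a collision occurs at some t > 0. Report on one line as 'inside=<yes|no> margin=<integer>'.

d = (0, 14),  |d|² = 196;  R = 7+3 = 10,  c = 196−10² = 96
v_rel = (-1, -2),  |v_rel|² = 5;  v_rel·d = (-1)·(0) + (-2)·(14) = -28
5·t² + 56·t + 96 = 0  ⇒  m = (-28)² − 5·96 = 304
m = 304 > 0,  v_rel·d = -28 < 0  ⇒  outside

inside=no margin=304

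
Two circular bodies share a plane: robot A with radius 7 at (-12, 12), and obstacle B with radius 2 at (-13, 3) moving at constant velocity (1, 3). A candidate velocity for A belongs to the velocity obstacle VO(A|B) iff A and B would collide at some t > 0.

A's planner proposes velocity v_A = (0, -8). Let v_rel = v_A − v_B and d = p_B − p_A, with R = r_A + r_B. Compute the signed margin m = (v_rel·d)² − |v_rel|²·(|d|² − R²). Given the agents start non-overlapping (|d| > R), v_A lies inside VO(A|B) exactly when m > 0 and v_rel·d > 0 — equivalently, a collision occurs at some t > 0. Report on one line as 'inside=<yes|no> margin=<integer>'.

d = (-1, -9),  |d|² = 82;  R = 7+2 = 9,  c = 82−9² = 1
v_rel = (-1, -11),  |v_rel|² = 122;  v_rel·d = (-1)·(-1) + (-11)·(-9) = 100
122·t² − 200·t + 1 = 0  ⇒  m = 100² − 122·1 = 9878
m = 9878 > 0,  v_rel·d = 100 > 0  ⇒  inside

inside=yes margin=9878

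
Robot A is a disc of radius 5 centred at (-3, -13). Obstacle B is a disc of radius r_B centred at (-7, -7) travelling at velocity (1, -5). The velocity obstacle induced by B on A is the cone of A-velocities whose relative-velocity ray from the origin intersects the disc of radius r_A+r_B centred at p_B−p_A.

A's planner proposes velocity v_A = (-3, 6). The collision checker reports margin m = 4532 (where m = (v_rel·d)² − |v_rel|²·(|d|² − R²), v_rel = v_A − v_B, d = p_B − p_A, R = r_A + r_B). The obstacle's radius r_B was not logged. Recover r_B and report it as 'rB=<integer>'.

m = 4532
d = (-4, 6);  v_rel = (-4, 11),  |v_rel|² = 137
v_rel×d = (-4)·(6) − (11)·(-4) = 20
since m = R²·137 − 20²:  R² = (400 + 4532) / 137 = 36
R = √36 = 6  ⇒  r_B = 6 − 5 = 1

rB=1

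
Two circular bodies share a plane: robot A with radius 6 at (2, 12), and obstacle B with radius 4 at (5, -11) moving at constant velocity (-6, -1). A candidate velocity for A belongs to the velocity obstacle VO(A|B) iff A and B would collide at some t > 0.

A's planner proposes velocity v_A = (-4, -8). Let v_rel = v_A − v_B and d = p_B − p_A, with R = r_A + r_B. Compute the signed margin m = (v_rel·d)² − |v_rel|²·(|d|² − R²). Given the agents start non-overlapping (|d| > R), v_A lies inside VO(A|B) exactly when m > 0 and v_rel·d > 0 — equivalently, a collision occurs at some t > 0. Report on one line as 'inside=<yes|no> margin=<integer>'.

d = (3, -23),  |d|² = 538;  R = 6+4 = 10,  c = 538−10² = 438
v_rel = (2, -7),  |v_rel|² = 53;  v_rel·d = (2)·(3) + (-7)·(-23) = 167
53·t² − 334·t + 438 = 0  ⇒  m = 167² − 53·438 = 4675
m = 4675 > 0,  v_rel·d = 167 > 0  ⇒  inside

inside=yes margin=4675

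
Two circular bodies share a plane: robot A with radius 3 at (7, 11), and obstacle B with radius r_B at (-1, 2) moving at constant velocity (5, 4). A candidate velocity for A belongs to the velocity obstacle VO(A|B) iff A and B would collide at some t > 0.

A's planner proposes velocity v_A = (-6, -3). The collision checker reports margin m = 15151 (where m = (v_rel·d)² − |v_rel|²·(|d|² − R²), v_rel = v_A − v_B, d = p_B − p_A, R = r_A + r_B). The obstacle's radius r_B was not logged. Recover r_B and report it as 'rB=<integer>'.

m = 15151
d = (-8, -9);  v_rel = (-11, -7),  |v_rel|² = 170
v_rel×d = (-11)·(-9) − (-7)·(-8) = 43
since m = R²·170 − 43²:  R² = (1849 + 15151) / 170 = 100
R = √100 = 10  ⇒  r_B = 10 − 3 = 7

rB=7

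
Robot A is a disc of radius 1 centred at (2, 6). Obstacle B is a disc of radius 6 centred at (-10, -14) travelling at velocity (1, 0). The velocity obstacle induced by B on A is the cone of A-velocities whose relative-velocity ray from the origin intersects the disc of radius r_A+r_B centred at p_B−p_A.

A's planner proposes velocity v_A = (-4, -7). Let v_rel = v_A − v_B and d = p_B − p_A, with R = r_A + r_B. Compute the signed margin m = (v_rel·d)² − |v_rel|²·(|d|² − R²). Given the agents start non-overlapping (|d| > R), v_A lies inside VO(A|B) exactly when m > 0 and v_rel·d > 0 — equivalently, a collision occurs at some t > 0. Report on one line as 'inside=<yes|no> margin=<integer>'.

d = (-12, -20),  |d|² = 544;  R = 1+6 = 7,  c = 544−7² = 495
v_rel = (-5, -7),  |v_rel|² = 74;  v_rel·d = (-5)·(-12) + (-7)·(-20) = 200
74·t² − 400·t + 495 = 0  ⇒  m = 200² − 74·495 = 3370
m = 3370 > 0,  v_rel·d = 200 > 0  ⇒  inside

inside=yes margin=3370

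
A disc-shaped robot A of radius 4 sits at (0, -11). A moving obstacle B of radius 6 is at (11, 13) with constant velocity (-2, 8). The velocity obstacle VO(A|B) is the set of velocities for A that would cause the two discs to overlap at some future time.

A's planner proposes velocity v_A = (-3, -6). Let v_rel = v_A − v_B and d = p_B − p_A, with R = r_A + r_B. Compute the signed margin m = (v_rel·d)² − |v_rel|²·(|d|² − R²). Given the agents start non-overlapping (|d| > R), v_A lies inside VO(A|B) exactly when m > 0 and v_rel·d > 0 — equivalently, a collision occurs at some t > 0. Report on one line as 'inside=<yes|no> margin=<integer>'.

d = (11, 24),  |d|² = 697;  R = 4+6 = 10,  c = 697−10² = 597
v_rel = (-1, -14),  |v_rel|² = 197;  v_rel·d = (-1)·(11) + (-14)·(24) = -347
197·t² + 694·t + 597 = 0  ⇒  m = (-347)² − 197·597 = 2800
m = 2800 > 0,  v_rel·d = -347 < 0  ⇒  outside

inside=no margin=2800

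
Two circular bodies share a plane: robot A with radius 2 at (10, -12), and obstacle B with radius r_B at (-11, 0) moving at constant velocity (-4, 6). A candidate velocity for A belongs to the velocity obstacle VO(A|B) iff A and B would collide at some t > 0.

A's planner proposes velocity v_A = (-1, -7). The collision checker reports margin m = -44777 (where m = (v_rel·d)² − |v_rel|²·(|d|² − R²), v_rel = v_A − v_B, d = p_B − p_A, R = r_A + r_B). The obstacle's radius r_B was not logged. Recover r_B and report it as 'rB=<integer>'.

m = -44777
d = (-21, 12);  v_rel = (3, -13),  |v_rel|² = 178
v_rel×d = (3)·(12) − (-13)·(-21) = -237
since m = R²·178 − (-237)²:  R² = (56169 + -44777) / 178 = 64
R = √64 = 8  ⇒  r_B = 8 − 2 = 6

rB=6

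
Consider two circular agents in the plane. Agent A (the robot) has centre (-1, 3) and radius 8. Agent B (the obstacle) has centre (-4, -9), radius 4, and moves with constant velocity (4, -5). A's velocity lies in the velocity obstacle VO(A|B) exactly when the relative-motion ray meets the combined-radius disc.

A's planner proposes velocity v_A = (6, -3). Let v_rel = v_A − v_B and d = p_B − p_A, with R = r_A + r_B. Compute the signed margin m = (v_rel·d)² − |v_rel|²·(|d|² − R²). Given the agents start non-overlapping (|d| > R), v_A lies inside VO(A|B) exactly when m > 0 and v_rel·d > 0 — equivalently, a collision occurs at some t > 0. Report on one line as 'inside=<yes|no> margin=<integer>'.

d = (-3, -12),  |d|² = 153;  R = 8+4 = 12,  c = 153−12² = 9
v_rel = (2, 2),  |v_rel|² = 8;  v_rel·d = (2)·(-3) + (2)·(-12) = -30
8·t² + 60·t + 9 = 0  ⇒  m = (-30)² − 8·9 = 828
m = 828 > 0,  v_rel·d = -30 < 0  ⇒  outside

inside=no margin=828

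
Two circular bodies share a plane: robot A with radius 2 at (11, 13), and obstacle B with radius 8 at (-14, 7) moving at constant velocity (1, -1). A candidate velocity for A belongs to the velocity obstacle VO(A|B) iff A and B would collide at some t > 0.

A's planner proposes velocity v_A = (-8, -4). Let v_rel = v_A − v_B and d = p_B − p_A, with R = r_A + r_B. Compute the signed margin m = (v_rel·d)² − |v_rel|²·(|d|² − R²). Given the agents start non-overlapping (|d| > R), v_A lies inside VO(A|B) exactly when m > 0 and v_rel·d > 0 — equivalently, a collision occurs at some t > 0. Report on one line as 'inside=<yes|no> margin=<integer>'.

d = (-25, -6),  |d|² = 661;  R = 2+8 = 10,  c = 661−10² = 561
v_rel = (-9, -3),  |v_rel|² = 90;  v_rel·d = (-9)·(-25) + (-3)·(-6) = 243
90·t² − 486·t + 561 = 0  ⇒  m = 243² − 90·561 = 8559
m = 8559 > 0,  v_rel·d = 243 > 0  ⇒  inside

inside=yes margin=8559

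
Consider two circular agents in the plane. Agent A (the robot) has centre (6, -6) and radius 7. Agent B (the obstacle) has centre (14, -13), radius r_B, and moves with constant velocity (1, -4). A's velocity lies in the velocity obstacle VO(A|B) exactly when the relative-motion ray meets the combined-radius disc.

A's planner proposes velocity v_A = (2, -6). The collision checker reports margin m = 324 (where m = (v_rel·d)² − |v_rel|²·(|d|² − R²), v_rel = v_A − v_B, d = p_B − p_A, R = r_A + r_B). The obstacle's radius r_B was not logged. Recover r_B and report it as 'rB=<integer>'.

m = 324
d = (8, -7);  v_rel = (1, -2),  |v_rel|² = 5
v_rel×d = (1)·(-7) − (-2)·(8) = 9
since m = R²·5 − 9²:  R² = (81 + 324) / 5 = 81
R = √81 = 9  ⇒  r_B = 9 − 7 = 2

rB=2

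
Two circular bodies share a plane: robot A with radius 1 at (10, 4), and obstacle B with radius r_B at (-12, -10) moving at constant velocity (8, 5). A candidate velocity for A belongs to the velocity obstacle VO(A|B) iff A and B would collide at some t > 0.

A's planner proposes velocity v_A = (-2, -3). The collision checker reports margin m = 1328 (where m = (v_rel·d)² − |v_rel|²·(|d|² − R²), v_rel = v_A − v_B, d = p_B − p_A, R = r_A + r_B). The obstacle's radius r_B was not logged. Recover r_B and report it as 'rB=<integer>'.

m = 1328
d = (-22, -14);  v_rel = (-10, -8),  |v_rel|² = 164
v_rel×d = (-10)·(-14) − (-8)·(-22) = -36
since m = R²·164 − (-36)²:  R² = (1296 + 1328) / 164 = 16
R = √16 = 4  ⇒  r_B = 4 − 1 = 3

rB=3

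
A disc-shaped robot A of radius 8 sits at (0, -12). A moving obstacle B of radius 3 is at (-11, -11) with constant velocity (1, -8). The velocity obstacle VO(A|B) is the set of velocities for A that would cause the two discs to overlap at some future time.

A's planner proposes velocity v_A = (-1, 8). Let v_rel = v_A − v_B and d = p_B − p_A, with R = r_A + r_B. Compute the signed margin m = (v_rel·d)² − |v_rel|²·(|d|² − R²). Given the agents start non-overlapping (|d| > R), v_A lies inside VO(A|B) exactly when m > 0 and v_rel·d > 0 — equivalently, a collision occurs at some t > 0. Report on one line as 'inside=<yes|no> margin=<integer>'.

d = (-11, 1),  |d|² = 122;  R = 8+3 = 11,  c = 122−11² = 1
v_rel = (-2, 16),  |v_rel|² = 260;  v_rel·d = (-2)·(-11) + (16)·(1) = 38
260·t² − 76·t + 1 = 0  ⇒  m = 38² − 260·1 = 1184
m = 1184 > 0,  v_rel·d = 38 > 0  ⇒  inside

inside=yes margin=1184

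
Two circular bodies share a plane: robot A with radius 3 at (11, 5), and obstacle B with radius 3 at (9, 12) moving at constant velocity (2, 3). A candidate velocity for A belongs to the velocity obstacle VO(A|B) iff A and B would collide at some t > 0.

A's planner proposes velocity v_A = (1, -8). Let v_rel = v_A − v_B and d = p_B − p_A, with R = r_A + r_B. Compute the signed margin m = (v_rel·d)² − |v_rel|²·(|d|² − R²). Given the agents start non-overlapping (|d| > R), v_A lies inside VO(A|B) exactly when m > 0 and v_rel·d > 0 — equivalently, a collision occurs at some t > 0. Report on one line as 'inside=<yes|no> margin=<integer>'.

d = (-2, 7),  |d|² = 53;  R = 3+3 = 6,  c = 53−6² = 17
v_rel = (-1, -11),  |v_rel|² = 122;  v_rel·d = (-1)·(-2) + (-11)·(7) = -75
122·t² + 150·t + 17 = 0  ⇒  m = (-75)² − 122·17 = 3551
m = 3551 > 0,  v_rel·d = -75 < 0  ⇒  outside

inside=no margin=3551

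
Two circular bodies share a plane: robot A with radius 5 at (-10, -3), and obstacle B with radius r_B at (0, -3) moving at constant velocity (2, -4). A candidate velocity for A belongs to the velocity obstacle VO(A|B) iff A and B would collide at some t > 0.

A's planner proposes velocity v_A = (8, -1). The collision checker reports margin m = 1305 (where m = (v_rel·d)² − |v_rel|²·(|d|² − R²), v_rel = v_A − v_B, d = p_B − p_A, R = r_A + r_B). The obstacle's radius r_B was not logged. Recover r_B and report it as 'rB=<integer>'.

m = 1305
d = (10, 0);  v_rel = (6, 3),  |v_rel|² = 45
v_rel×d = (6)·(0) − (3)·(10) = -30
since m = R²·45 − (-30)²:  R² = (900 + 1305) / 45 = 49
R = √49 = 7  ⇒  r_B = 7 − 5 = 2

rB=2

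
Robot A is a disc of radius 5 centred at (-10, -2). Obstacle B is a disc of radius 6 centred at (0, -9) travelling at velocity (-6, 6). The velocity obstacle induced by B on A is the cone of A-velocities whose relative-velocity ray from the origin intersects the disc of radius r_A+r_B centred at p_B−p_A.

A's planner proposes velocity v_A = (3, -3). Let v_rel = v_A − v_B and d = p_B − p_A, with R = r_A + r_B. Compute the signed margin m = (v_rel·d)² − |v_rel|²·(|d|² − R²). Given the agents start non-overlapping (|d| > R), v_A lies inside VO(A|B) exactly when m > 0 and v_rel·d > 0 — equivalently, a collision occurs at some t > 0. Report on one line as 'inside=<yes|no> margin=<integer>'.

d = (10, -7),  |d|² = 149;  R = 5+6 = 11,  c = 149−11² = 28
v_rel = (9, -9),  |v_rel|² = 162;  v_rel·d = (9)·(10) + (-9)·(-7) = 153
162·t² − 306·t + 28 = 0  ⇒  m = 153² − 162·28 = 18873
m = 18873 > 0,  v_rel·d = 153 > 0  ⇒  inside

inside=yes margin=18873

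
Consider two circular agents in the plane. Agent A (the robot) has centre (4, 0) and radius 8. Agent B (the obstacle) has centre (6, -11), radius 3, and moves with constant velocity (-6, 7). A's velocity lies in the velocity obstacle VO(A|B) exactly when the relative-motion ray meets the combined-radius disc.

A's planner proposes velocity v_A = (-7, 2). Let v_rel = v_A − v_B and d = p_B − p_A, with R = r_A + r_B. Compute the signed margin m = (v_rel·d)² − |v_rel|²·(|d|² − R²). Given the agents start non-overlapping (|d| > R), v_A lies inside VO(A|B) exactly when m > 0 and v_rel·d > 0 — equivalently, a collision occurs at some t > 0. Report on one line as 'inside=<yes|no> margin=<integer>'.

d = (2, -11),  |d|² = 125;  R = 8+3 = 11,  c = 125−11² = 4
v_rel = (-1, -5),  |v_rel|² = 26;  v_rel·d = (-1)·(2) + (-5)·(-11) = 53
26·t² − 106·t + 4 = 0  ⇒  m = 53² − 26·4 = 2705
m = 2705 > 0,  v_rel·d = 53 > 0  ⇒  inside

inside=yes margin=2705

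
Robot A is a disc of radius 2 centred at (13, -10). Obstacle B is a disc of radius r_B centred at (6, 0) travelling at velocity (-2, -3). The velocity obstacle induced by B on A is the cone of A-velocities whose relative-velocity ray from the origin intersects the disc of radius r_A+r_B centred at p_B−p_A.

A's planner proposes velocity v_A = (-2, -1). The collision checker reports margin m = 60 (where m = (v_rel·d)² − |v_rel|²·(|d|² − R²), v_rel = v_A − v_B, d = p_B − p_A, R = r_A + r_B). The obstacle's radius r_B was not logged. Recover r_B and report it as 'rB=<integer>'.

m = 60
d = (-7, 10);  v_rel = (0, 2),  |v_rel|² = 4
v_rel×d = (0)·(10) − (2)·(-7) = 14
since m = R²·4 − 14²:  R² = (196 + 60) / 4 = 64
R = √64 = 8  ⇒  r_B = 8 − 2 = 6

rB=6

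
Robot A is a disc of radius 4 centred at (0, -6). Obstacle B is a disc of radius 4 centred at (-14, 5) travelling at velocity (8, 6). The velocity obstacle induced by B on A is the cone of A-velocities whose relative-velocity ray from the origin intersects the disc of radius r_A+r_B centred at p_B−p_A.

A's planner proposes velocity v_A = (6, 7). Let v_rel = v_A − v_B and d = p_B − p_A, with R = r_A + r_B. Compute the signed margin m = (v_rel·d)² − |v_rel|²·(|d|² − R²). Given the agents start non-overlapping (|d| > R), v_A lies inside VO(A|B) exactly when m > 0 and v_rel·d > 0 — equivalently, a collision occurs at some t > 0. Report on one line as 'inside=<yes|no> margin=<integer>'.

d = (-14, 11),  |d|² = 317;  R = 4+4 = 8,  c = 317−8² = 253
v_rel = (-2, 1),  |v_rel|² = 5;  v_rel·d = (-2)·(-14) + (1)·(11) = 39
5·t² − 78·t + 253 = 0  ⇒  m = 39² − 5·253 = 256
m = 256 > 0,  v_rel·d = 39 > 0  ⇒  inside

inside=yes margin=256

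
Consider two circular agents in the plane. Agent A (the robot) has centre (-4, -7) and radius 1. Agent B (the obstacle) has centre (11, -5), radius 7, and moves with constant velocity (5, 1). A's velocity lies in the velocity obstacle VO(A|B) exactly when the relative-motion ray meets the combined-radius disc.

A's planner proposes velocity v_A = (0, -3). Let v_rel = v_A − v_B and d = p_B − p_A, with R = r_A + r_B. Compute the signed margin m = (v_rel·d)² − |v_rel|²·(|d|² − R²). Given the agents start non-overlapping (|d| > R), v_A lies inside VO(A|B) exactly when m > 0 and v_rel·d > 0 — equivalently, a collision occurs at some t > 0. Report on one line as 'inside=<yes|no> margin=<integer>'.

d = (15, 2),  |d|² = 229;  R = 1+7 = 8,  c = 229−8² = 165
v_rel = (-5, -4),  |v_rel|² = 41;  v_rel·d = (-5)·(15) + (-4)·(2) = -83
41·t² + 166·t + 165 = 0  ⇒  m = (-83)² − 41·165 = 124
m = 124 > 0,  v_rel·d = -83 < 0  ⇒  outside

inside=no margin=124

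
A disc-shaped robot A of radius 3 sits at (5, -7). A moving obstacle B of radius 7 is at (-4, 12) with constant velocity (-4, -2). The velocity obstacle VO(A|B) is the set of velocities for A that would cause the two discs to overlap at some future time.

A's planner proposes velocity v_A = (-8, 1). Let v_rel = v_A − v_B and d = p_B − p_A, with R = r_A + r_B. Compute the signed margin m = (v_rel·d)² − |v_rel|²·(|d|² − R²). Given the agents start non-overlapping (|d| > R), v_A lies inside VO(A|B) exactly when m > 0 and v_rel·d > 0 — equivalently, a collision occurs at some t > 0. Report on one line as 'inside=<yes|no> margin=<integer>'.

d = (-9, 19),  |d|² = 442;  R = 3+7 = 10,  c = 442−10² = 342
v_rel = (-4, 3),  |v_rel|² = 25;  v_rel·d = (-4)·(-9) + (3)·(19) = 93
25·t² − 186·t + 342 = 0  ⇒  m = 93² − 25·342 = 99
m = 99 > 0,  v_rel·d = 93 > 0  ⇒  inside

inside=yes margin=99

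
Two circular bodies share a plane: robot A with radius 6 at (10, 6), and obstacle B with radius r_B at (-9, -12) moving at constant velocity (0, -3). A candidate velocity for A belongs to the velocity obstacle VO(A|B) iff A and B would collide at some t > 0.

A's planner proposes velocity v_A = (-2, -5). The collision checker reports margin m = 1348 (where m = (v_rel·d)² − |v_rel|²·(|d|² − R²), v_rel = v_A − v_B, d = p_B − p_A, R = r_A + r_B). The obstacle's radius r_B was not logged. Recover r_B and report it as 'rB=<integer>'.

m = 1348
d = (-19, -18);  v_rel = (-2, -2),  |v_rel|² = 8
v_rel×d = (-2)·(-18) − (-2)·(-19) = -2
since m = R²·8 − (-2)²:  R² = (4 + 1348) / 8 = 169
R = √169 = 13  ⇒  r_B = 13 − 6 = 7

rB=7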